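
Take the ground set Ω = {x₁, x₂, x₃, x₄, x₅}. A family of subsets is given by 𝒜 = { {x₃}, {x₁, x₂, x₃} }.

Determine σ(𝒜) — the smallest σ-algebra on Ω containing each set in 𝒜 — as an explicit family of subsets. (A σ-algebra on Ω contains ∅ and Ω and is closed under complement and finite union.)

σ(𝒜) (8 sets): { ∅, {x₃}, {x₁, x₂}, {x₄, x₅}, {x₁, x₂, x₃}, {x₃, x₄, x₅}, {x₁, x₂, x₄, x₅}, Ω }

Trace:
Begin from { ∅, {x₃}, {x₁, x₂, x₃}, Ω } (that is, 𝒜 plus ∅ and Ω).
Pass 1. New:
  {x₄, x₅}  = ᶜ of {x₁, x₂, x₃}
  {x₁, x₂, x₄, x₅}  = ᶜ of {x₃}
  |family| = 6
Pass 2: 1 new —
  {x₃, x₄, x₅}  = {x₄, x₅} ∪ {x₃}
  |family| = 7
Pass 3 adds 1:
  {x₁, x₂}  = ᶜ of {x₃, x₄, x₅}
  |family| = 8
Pass 4 adds nothing — fixpoint reached.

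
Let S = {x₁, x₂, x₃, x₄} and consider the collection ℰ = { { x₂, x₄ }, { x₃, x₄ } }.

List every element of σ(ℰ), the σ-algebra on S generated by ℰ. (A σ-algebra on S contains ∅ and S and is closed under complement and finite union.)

Seed the family with ℰ together with ∅ and S: { {  }, { x₂, x₄ }, { x₃, x₄ }, S }.
Pass 1: +3 →
  { x₁, x₂ }  = { x₃, x₄ }ᶜ
  { x₁, x₃ }  = { x₂, x₄ }ᶜ
  { x₂, x₃, x₄ }  = { x₃, x₄ } ∪ { x₂, x₄ }
  (now 7)
Pass 2 adds 4:
  { x₁ }  = { x₂, x₃, x₄ }ᶜ
  { x₁, x₂, x₃ }  = { x₁, x₂ } ∪ { x₁, x₃ }
  { x₁, x₂, x₄ }  = { x₁, x₂ } ∪ { x₂, x₄ }
  { x₁, x₃, x₄ }  = { x₃, x₄ } ∪ { x₁, x₃ }
  (now 11)
Pass 3 adds 3:
  { x₂ }  = { x₁, x₃, x₄ }ᶜ
  { x₃ }  = { x₁, x₂, x₄ }ᶜ
  { x₄ }  = { x₁, x₂, x₃ }ᶜ
  (now 14)
Pass 4: +2 →
  { x₁, x₄ }  = { x₄ } ∪ { x₁ }
  { x₂, x₃ }  = { x₃ } ∪ { x₂ }
  (now 16)
Pass 5: already closed under ᶜ and ∪.

Hence σ(ℰ) has 16 members: { {  }, { x₁ }, { x₂ }, { x₃ }, { x₄ }, { x₁, x₂ }, { x₁, x₃ }, { x₁, x₄ }, { x₂, x₃ }, { x₂, x₄ }, { x₃, x₄ }, { x₁, x₂, x₃ }, { x₁, x₂, x₄ }, { x₁, x₃, x₄ }, { x₂, x₃, x₄ }, S }.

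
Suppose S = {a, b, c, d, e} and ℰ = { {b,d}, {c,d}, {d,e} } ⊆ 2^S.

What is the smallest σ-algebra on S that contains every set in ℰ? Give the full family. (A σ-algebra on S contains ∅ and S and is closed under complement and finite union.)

Seed the family with ℰ together with ∅ and S: { {}, {b,d}, {c,d}, {d,e}, S }.
Step 1 adds 6:
  {a,b,c}  = {d,e}ᶜ
  {a,b,e}  = {c,d}ᶜ
  {a,c,e}  = {b,d}ᶜ
  {b,c,d}  = {c,d} ∪ {b,d}
  {b,d,e}  = {d,e} ∪ {b,d}
  {c,d,e}  = {d,e} ∪ {c,d}
  (now 11)
Step 2 adds 8:
  {a,b}  = {c,d,e}ᶜ
  {a,c}  = {b,d,e}ᶜ
  {a,e}  = {b,c,d}ᶜ
  {a,b,c,d}  = {c,d} ∪ {a,b,c}
  {a,b,c,e}  = {a,b,c} ∪ {a,c,e}
  {a,b,d,e}  = {d,e} ∪ {a,b,e}
  {a,c,d,e}  = {c,d,e} ∪ {a,c,e}
  {b,c,d,e}  = {c,d,e} ∪ {b,c,d}
  (now 19)
Step 3. New:
  {a}  = {b,c,d,e}ᶜ
  {b}  = {a,c,d,e}ᶜ
  {c}  = {a,b,d,e}ᶜ
  {d}  = {a,b,c,e}ᶜ
  {e}  = {a,b,c,d}ᶜ
  {a,b,d}  = {b,d} ∪ {a,b}
  {a,c,d}  = {c,d} ∪ {a,c}
  {a,d,e}  = {d,e} ∪ {a,e}
  (now 27)
Step 4: 4 new —
  {a,d}  = {d} ∪ {a}
  {b,c}  = {a,d,e}ᶜ
  {b,e}  = {a,c,d}ᶜ
  {c,e}  = {a,b,d}ᶜ
  (now 31)
Step 5 adds 1:
  {b,c,e}  = {a,d}ᶜ
  (now 32)
Step 6: closed — nothing new.

|σ(ℰ)| = 32.  σ(ℰ) = { {}, {a}, {b}, {c}, {d}, {e}, {a,b}, {a,c}, {a,d}, {a,e}, {b,c}, {b,d}, {b,e}, {c,d}, {c,e}, {d,e}, {a,b,c}, {a,b,d}, {a,b,e}, {a,c,d}, {a,c,e}, {a,d,e}, {b,c,d}, {b,c,e}, {b,d,e}, {c,d,e}, {a,b,c,d}, {a,b,c,e}, {a,b,d,e}, {a,c,d,e}, {b,c,d,e}, S }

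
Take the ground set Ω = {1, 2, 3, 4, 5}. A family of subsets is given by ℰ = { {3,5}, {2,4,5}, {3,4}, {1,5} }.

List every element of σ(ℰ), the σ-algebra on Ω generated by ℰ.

Begin from { {}, {1,5}, {3,4}, {3,5}, {2,4,5}, Ω } (that is, ℰ plus ∅ and Ω).
Round 1. New:
  {1,3}  = {2,4,5}ᶜ
  {1,2,4}  = {3,5}ᶜ
  {1,2,5}  = {3,4}ᶜ
  {1,3,5}  = {1,5} ∪ {3,5}
  {2,3,4}  = {1,5}ᶜ
  {3,4,5}  = {3,4} ∪ {3,5}
  {1,2,4,5}  = {1,5} ∪ {2,4,5}
  {1,3,4,5}  = {3,4} ∪ {1,5}
  {2,3,4,5}  = {3,4} ∪ {2,4,5}
  |family| = 15
Round 2: +8 →
  {1}  = {2,3,4,5}ᶜ
  {2}  = {1,3,4,5}ᶜ
  {3}  = {1,2,4,5}ᶜ
  {1,2}  = {3,4,5}ᶜ
  {2,4}  = {1,3,5}ᶜ
  {1,3,4}  = {3,4} ∪ {1,3}
  {1,2,3,4}  = {3,4} ∪ {1,2,4}
  {1,2,3,5}  = {1,3,5} ∪ {1,2,5}
  |family| = 23
Round 3 (6 new):
  {4}  = {1,2,3,5}ᶜ
  {5}  = {1,2,3,4}ᶜ
  {2,3}  = {2} ∪ {3}
  {2,5}  = {1,3,4}ᶜ
  {1,2,3}  = {2} ∪ {1,3}
  {2,3,5}  = {2} ∪ {3,5}
  |family| = 29
Round 4: +3 →
  {1,4}  = {2,3,5}ᶜ
  {4,5}  = {1,2,3}ᶜ
  {1,4,5}  = {2,3}ᶜ
  |family| = 32
Round 5: closed — nothing new.

|σ(ℰ)| = 32.  σ(ℰ) = { {}, {1}, {2}, {3}, {4}, {5}, {1,2}, {1,3}, {1,4}, {1,5}, {2,3}, {2,4}, {2,5}, {3,4}, {3,5}, {4,5}, {1,2,3}, {1,2,4}, {1,2,5}, {1,3,4}, {1,3,5}, {1,4,5}, {2,3,4}, {2,3,5}, {2,4,5}, {3,4,5}, {1,2,3,4}, {1,2,3,5}, {1,2,4,5}, {1,3,4,5}, {2,3,4,5}, Ω }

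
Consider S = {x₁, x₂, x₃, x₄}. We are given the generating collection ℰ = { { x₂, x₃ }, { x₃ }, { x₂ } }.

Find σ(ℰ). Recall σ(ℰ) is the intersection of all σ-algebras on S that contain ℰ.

Seed the family with ℰ together with ∅ and S: { ∅, { x₂ }, { x₃ }, { x₂, x₃ }, S }.
Pass 1: +3 →
  { x₁, x₄ }  = ᶜ of { x₂, x₃ }
  { x₁, x₂, x₄ }  = ᶜ of { x₃ }
  { x₁, x₃, x₄ }  = ᶜ of { x₂ }
  |family| = 8
Pass 2: stable.

Therefore σ(ℰ) = { ∅, { x₂ }, { x₃ }, { x₁, x₄ }, { x₂, x₃ }, { x₁, x₂, x₄ }, { x₁, x₃, x₄ }, S } (|σ(ℰ)| = 8).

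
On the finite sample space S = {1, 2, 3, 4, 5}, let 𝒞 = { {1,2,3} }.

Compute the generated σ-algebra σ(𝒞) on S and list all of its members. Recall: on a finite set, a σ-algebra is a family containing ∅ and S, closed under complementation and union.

σ(𝒞) = { {}, {4,5}, {1,2,3}, S }

Trace:
Take S₀ = 𝒞 ∪ {∅, S} = { {}, {1,2,3}, S }.
Pass 1. New:
  {4,5}  = ᶜ of {1,2,3}
Pass 2: stable.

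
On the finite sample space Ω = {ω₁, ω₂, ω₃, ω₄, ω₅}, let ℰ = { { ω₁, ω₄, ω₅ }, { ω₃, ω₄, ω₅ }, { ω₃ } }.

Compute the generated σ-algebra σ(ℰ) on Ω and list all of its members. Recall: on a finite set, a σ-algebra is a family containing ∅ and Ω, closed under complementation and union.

σ(ℰ) = { ∅, { ω₁ }, { ω₂ }, { ω₃ }, { ω₁, ω₂ }, { ω₁, ω₃ }, { ω₂, ω₃ }, { ω₄, ω₅ }, { ω₁, ω₂, ω₃ }, { ω₁, ω₄, ω₅ }, { ω₂, ω₄, ω₅ }, { ω₃, ω₄, ω₅ }, { ω₁, ω₂, ω₄, ω₅ }, { ω₁, ω₃, ω₄, ω₅ }, { ω₂, ω₃, ω₄, ω₅ }, Ω }

Check:
Take S₀ = ℰ ∪ {∅, Ω} = { ∅, { ω₃ }, { ω₁, ω₄, ω₅ }, { ω₃, ω₄, ω₅ }, Ω }.
Iteration 1: 4 new —
  { ω₁, ω₂ }  = complement { ω₃, ω₄, ω₅ }
  { ω₂, ω₃ }  = complement { ω₁, ω₄, ω₅ }
  { ω₁, ω₂, ω₄, ω₅ }  = complement { ω₃ }
  { ω₁, ω₃, ω₄, ω₅ }  = { ω₁, ω₄, ω₅ } ∪ { ω₃ }
  [9 total]
Iteration 2 adds 3:
  { ω₂ }  = complement { ω₁, ω₃, ω₄, ω₅ }
  { ω₁, ω₂, ω₃ }  = { ω₁, ω₂ } ∪ { ω₃ }
  { ω₂, ω₃, ω₄, ω₅ }  = { ω₃, ω₄, ω₅ } ∪ { ω₂, ω₃ }
  [12 total]
Iteration 3 adds 2:
  { ω₁ }  = complement { ω₂, ω₃, ω₄, ω₅ }
  { ω₄, ω₅ }  = complement { ω₁, ω₂, ω₃ }
  [14 total]
Iteration 4 adds 2:
  { ω₁, ω₃ }  = { ω₃ } ∪ { ω₁ }
  { ω₂, ω₄, ω₅ }  = { ω₄, ω₅ } ∪ { ω₂ }
  [16 total]
Iteration 5: no new sets; the family is a σ-algebra.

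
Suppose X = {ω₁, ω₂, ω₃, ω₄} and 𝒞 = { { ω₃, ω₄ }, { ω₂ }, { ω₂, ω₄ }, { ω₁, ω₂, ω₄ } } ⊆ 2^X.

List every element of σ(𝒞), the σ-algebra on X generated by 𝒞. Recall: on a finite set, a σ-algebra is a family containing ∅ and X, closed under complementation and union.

Begin from { ∅, { ω₂ }, { ω₂, ω₄ }, { ω₃, ω₄ }, { ω₁, ω₂, ω₄ }, X } (that is, 𝒞 plus ∅ and X).
Pass 1 adds 5:
  { ω₃ }  = X∖{ ω₁, ω₂, ω₄ }
  { ω₁, ω₂ }  = X∖{ ω₃, ω₄ }
  { ω₁, ω₃ }  = X∖{ ω₂, ω₄ }
  { ω₁, ω₃, ω₄ }  = X∖{ ω₂ }
  { ω₂, ω₃, ω₄ }  = { ω₃, ω₄ } ∪ { ω₂ }
  — 11 sets.
Pass 2: +3 →
  { ω₁ }  = X∖{ ω₂, ω₃, ω₄ }
  { ω₂, ω₃ }  = { ω₂ } ∪ { ω₃ }
  { ω₁, ω₂, ω₃ }  = { ω₁, ω₂ } ∪ { ω₃ }
  — 14 sets.
Pass 3 adds 2:
  { ω₄ }  = X∖{ ω₁, ω₂, ω₃ }
  { ω₁, ω₄ }  = X∖{ ω₂, ω₃ }
  — 16 sets.
Pass 4: already closed under ᶜ and ∪.

Therefore σ(𝒞) = { ∅, { ω₁ }, { ω₂ }, { ω₃ }, { ω₄ }, { ω₁, ω₂ }, { ω₁, ω₃ }, { ω₁, ω₄ }, { ω₂, ω₃ }, { ω₂, ω₄ }, { ω₃, ω₄ }, { ω₁, ω₂, ω₃ }, { ω₁, ω₂, ω₄ }, { ω₁, ω₃, ω₄ }, { ω₂, ω₃, ω₄ }, X } (|σ(𝒞)| = 16).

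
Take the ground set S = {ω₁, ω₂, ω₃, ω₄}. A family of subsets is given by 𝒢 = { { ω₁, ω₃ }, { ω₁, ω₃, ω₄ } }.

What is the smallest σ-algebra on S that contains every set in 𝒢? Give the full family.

Answer: σ(𝒢) = { ∅, { ω₂ }, { ω₄ }, { ω₁, ω₃ }, { ω₂, ω₄ }, { ω₁, ω₂, ω₃ }, { ω₁, ω₃, ω₄ }, S }

Check:
Seed the family with 𝒢 together with ∅ and S: { ∅, { ω₁, ω₃ }, { ω₁, ω₃, ω₄ }, S }.
Round 1 adds 2:
  { ω₂ }  = S∖{ ω₁, ω₃, ω₄ }
  { ω₂, ω₄ }  = S∖{ ω₁, ω₃ }
  (now 6)
Round 2 (1 new):
  { ω₁, ω₂, ω₃ }  = { ω₁, ω₃ } ∪ { ω₂ }
  (now 7)
Round 3 adds 1:
  { ω₄ }  = S∖{ ω₁, ω₂, ω₃ }
  (now 8)
Round 4: stable.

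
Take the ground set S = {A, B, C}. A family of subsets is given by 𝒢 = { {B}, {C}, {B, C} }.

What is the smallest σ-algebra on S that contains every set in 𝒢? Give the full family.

Take S₀ = 𝒢 ∪ {∅, S} = { {}, {B}, {C}, {B, C}, S }.
Step 1: +3 →
  {A}  = ᶜ of {B, C}
  {A, B}  = ᶜ of {C}
  {A, C}  = ᶜ of {B}
  |family| = 8
Step 2: stable.

|σ(𝒢)| = 8.  σ(𝒢) = { {}, {A}, {B}, {C}, {A, B}, {A, C}, {B, C}, S }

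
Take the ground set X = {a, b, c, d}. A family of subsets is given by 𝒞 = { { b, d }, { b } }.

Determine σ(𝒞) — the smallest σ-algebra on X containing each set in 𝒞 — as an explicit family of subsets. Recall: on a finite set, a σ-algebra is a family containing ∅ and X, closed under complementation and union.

Begin from { {  }, { b }, { b, d }, X } (that is, 𝒞 plus ∅ and X).
Step 1 adds 2:
  { a, c }  = X∖{ b, d }
  { a, c, d }  = X∖{ b }
  |family| = 6
Step 2 adds 1:
  { a, b, c }  = { a, c } ∪ { b }
  |family| = 7
Step 3. New:
  { d }  = X∖{ a, b, c }
  |family| = 8
Step 4: stable.

Therefore σ(𝒞) = { {  }, { b }, { d }, { a, c }, { b, d }, { a, b, c }, { a, c, d }, X } (|σ(𝒞)| = 8).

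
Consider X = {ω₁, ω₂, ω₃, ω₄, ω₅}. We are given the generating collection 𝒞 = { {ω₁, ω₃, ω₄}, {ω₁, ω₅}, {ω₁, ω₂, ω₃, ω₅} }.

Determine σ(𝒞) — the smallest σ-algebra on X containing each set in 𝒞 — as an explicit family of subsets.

Begin from { {}, {ω₁, ω₅}, {ω₁, ω₃, ω₄}, {ω₁, ω₂, ω₃, ω₅}, X } (that is, 𝒞 plus ∅ and X).
Step 1 adds 4:
  {ω₄}  = X∖{ω₁, ω₂, ω₃, ω₅}
  {ω₂, ω₅}  = X∖{ω₁, ω₃, ω₄}
  {ω₂, ω₃, ω₄}  = X∖{ω₁, ω₅}
  {ω₁, ω₃, ω₄, ω₅}  = {ω₁, ω₃, ω₄} ∪ {ω₁, ω₅}
  |family| = 9
Step 2: 6 new —
  {ω₂}  = X∖{ω₁, ω₃, ω₄, ω₅}
  {ω₁, ω₂, ω₅}  = {ω₂, ω₅} ∪ {ω₁, ω₅}
  {ω₁, ω₄, ω₅}  = {ω₁, ω₅} ∪ {ω₄}
  {ω₂, ω₄, ω₅}  = {ω₂, ω₅} ∪ {ω₄}
  {ω₁, ω₂, ω₃, ω₄}  = {ω₁, ω₃, ω₄} ∪ {ω₂, ω₃, ω₄}
  {ω₂, ω₃, ω₄, ω₅}  = {ω₂, ω₅} ∪ {ω₂, ω₃, ω₄}
  |family| = 15
Step 3 adds 7:
  {ω₁}  = X∖{ω₂, ω₃, ω₄, ω₅}
  {ω₅}  = X∖{ω₁, ω₂, ω₃, ω₄}
  {ω₁, ω₃}  = X∖{ω₂, ω₄, ω₅}
  {ω₂, ω₃}  = X∖{ω₁, ω₄, ω₅}
  {ω₂, ω₄}  = {ω₄} ∪ {ω₂}
  {ω₃, ω₄}  = X∖{ω₁, ω₂, ω₅}
  {ω₁, ω₂, ω₄, ω₅}  = {ω₁, ω₄, ω₅} ∪ {ω₂, ω₅}
  |family| = 22
Step 4 adds 9:
  {ω₃}  = X∖{ω₁, ω₂, ω₄, ω₅}
  {ω₁, ω₂}  = {ω₂} ∪ {ω₁}
  {ω₁, ω₄}  = {ω₄} ∪ {ω₁}
  {ω₄, ω₅}  = {ω₅} ∪ {ω₄}
  {ω₁, ω₂, ω₃}  = {ω₂} ∪ {ω₁, ω₃}
  {ω₁, ω₂, ω₄}  = {ω₂, ω₄} ∪ {ω₁}
  {ω₁, ω₃, ω₅}  = X∖{ω₂, ω₄}
  {ω₂, ω₃, ω₅}  = {ω₂, ω₅} ∪ {ω₂, ω₃}
  {ω₃, ω₄, ω₅}  = {ω₃, ω₄} ∪ {ω₅}
  |family| = 31
Step 5 (1 new):
  {ω₃, ω₅}  = X∖{ω₁, ω₂, ω₄}
  |family| = 32
Step 6: no new sets; the family is a σ-algebra.

Hence σ(𝒞) has 32 members: { {}, {ω₁}, {ω₂}, {ω₃}, {ω₄}, {ω₅}, {ω₁, ω₂}, {ω₁, ω₃}, {ω₁, ω₄}, {ω₁, ω₅}, {ω₂, ω₃}, {ω₂, ω₄}, {ω₂, ω₅}, {ω₃, ω₄}, {ω₃, ω₅}, {ω₄, ω₅}, {ω₁, ω₂, ω₃}, {ω₁, ω₂, ω₄}, {ω₁, ω₂, ω₅}, {ω₁, ω₃, ω₄}, {ω₁, ω₃, ω₅}, {ω₁, ω₄, ω₅}, {ω₂, ω₃, ω₄}, {ω₂, ω₃, ω₅}, {ω₂, ω₄, ω₅}, {ω₃, ω₄, ω₅}, {ω₁, ω₂, ω₃, ω₄}, {ω₁, ω₂, ω₃, ω₅}, {ω₁, ω₂, ω₄, ω₅}, {ω₁, ω₃, ω₄, ω₅}, {ω₂, ω₃, ω₄, ω₅}, X }.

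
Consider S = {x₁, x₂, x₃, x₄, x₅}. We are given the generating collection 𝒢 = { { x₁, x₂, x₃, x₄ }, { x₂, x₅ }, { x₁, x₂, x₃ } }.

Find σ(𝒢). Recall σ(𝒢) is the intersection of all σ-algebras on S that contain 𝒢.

Seed the family with 𝒢 together with ∅ and S: { {  }, { x₂, x₅ }, { x₁, x₂, x₃ }, { x₁, x₂, x₃, x₄ }, S }.
Step 1. New:
  { x₅ }  = S∖{ x₁, x₂, x₃, x₄ }
  { x₄, x₅ }  = S∖{ x₁, x₂, x₃ }
  { x₁, x₃, x₄ }  = S∖{ x₂, x₅ }
  { x₁, x₂, x₃, x₅ }  = { x₂, x₅ } ∪ { x₁, x₂, x₃ }
Step 2 adds 3:
  { x₄ }  = S∖{ x₁, x₂, x₃, x₅ }
  { x₂, x₄, x₅ }  = { x₂, x₅ } ∪ { x₄, x₅ }
  { x₁, x₃, x₄, x₅ }  = { x₅ } ∪ { x₁, x₃, x₄ }
Step 3 adds 2:
  { x₂ }  = S∖{ x₁, x₃, x₄, x₅ }
  { x₁, x₃ }  = S∖{ x₂, x₄, x₅ }
Step 4 (2 new):
  { x₂, x₄ }  = { x₄ } ∪ { x₂ }
  { x₁, x₃, x₅ }  = { x₁, x₃ } ∪ { x₅ }
Step 5: no new sets; the family is a σ-algebra.

Therefore σ(𝒢) = { {  }, { x₂ }, { x₄ }, { x₅ }, { x₁, x₃ }, { x₂, x₄ }, { x₂, x₅ }, { x₄, x₅ }, { x₁, x₂, x₃ }, { x₁, x₃, x₄ }, { x₁, x₃, x₅ }, { x₂, x₄, x₅ }, { x₁, x₂, x₃, x₄ }, { x₁, x₂, x₃, x₅ }, { x₁, x₃, x₄, x₅ }, S } (|σ(𝒢)| = 16).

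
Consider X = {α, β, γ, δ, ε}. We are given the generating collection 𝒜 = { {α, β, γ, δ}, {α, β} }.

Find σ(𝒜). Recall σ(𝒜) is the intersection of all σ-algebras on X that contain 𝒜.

σ(𝒜) (8 sets): { ∅, {ε}, {α, β}, {γ, δ}, {α, β, ε}, {γ, δ, ε}, {α, β, γ, δ}, X }

Trace:
Take S₀ = 𝒜 ∪ {∅, X} = { ∅, {α, β}, {α, β, γ, δ}, X }.
Iteration 1: +2 →
  {ε}  = X∖{α, β, γ, δ}
  {γ, δ, ε}  = X∖{α, β}
  |family| = 6
Iteration 2 (1 new):
  {α, β, ε}  = {α, β} ∪ {ε}
  |family| = 7
Iteration 3 (1 new):
  {γ, δ}  = X∖{α, β, ε}
  |family| = 8
Iteration 4 adds nothing — fixpoint reached.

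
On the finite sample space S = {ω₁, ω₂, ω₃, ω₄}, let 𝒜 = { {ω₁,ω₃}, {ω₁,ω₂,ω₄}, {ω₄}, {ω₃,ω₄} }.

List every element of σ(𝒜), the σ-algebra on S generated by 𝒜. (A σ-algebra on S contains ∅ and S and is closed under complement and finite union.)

Begin from { {}, {ω₄}, {ω₁,ω₃}, {ω₃,ω₄}, {ω₁,ω₂,ω₄}, S } (that is, 𝒜 plus ∅ and S).
Pass 1 (5 new):
  {ω₃}  = S∖{ω₁,ω₂,ω₄}
  {ω₁,ω₂}  = S∖{ω₃,ω₄}
  {ω₂,ω₄}  = S∖{ω₁,ω₃}
  {ω₁,ω₂,ω₃}  = S∖{ω₄}
  {ω₁,ω₃,ω₄}  = {ω₃,ω₄} ∪ {ω₁,ω₃}
Pass 2. New:
  {ω₂}  = S∖{ω₁,ω₃,ω₄}
  {ω₂,ω₃,ω₄}  = {ω₃,ω₄} ∪ {ω₂,ω₄}
Pass 3 adds 2:
  {ω₁}  = S∖{ω₂,ω₃,ω₄}
  {ω₂,ω₃}  = {ω₃} ∪ {ω₂}
Pass 4: +1 →
  {ω₁,ω₄}  = S∖{ω₂,ω₃}
Pass 5 adds nothing — fixpoint reached.

σ(𝒜) = { {}, {ω₁}, {ω₂}, {ω₃}, {ω₄}, {ω₁,ω₂}, {ω₁,ω₃}, {ω₁,ω₄}, {ω₂,ω₃}, {ω₂,ω₄}, {ω₃,ω₄}, {ω₁,ω₂,ω₃}, {ω₁,ω₂,ω₄}, {ω₁,ω₃,ω₄}, {ω₂,ω₃,ω₄}, S }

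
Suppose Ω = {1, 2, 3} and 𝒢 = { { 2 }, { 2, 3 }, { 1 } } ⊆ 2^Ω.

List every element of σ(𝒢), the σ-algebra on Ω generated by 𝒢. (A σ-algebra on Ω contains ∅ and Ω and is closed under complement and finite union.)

Answer: σ(𝒢) = { ∅, { 1 }, { 2 }, { 3 }, { 1, 2 }, { 1, 3 }, { 2, 3 }, Ω }

Check:
Seed the family with 𝒢 together with ∅ and Ω: { ∅, { 1 }, { 2 }, { 2, 3 }, Ω }.
Step 1: +2 →
  { 1, 2 }  = { 2 } ∪ { 1 }
  { 1, 3 }  = { 2 }ᶜ
  — 7 sets.
Step 2 (1 new):
  { 3 }  = { 1, 2 }ᶜ
  — 8 sets.
Step 3: already closed under ᶜ and ∪.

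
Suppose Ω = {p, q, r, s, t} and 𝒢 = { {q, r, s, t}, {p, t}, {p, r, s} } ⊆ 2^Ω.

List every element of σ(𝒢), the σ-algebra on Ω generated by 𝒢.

σ(𝒢) (16 sets): { ∅, {p}, {q}, {t}, {p, q}, {p, t}, {q, t}, {r, s}, {p, q, t}, {p, r, s}, {q, r, s}, {r, s, t}, {p, q, r, s}, {p, r, s, t}, {q, r, s, t}, Ω }

Check:
Initial family (5 sets): { ∅, {p, t}, {p, r, s}, {q, r, s, t}, Ω }.
Round 1: +4 →
  {p}  = complement {q, r, s, t}
  {q, t}  = complement {p, r, s}
  {q, r, s}  = complement {p, t}
  {p, r, s, t}  = {p, r, s} ∪ {p, t}
  (now 9)
Round 2: +3 →
  {q}  = complement {p, r, s, t}
  {p, q, t}  = {q, t} ∪ {p, t}
  {p, q, r, s}  = {p, r, s} ∪ {q, r, s}
  (now 12)
Round 3: +3 →
  {t}  = complement {p, q, r, s}
  {p, q}  = {q} ∪ {p}
  {r, s}  = complement {p, q, t}
  (now 15)
Round 4: 1 new —
  {r, s, t}  = complement {p, q}
  (now 16)
Round 5: closed — nothing new.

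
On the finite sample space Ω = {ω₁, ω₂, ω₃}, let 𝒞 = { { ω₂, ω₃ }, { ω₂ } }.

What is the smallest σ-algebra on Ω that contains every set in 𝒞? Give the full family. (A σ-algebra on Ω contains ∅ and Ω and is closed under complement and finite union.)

Initial family (4 sets): { ∅, { ω₂ }, { ω₂, ω₃ }, Ω }.
Step 1. New:
  { ω₁ }  = ᶜ of { ω₂, ω₃ }
  { ω₁, ω₃ }  = ᶜ of { ω₂ }
  |family| = 6
Step 2. New:
  { ω₁, ω₂ }  = { ω₂ } ∪ { ω₁ }
  |family| = 7
Step 3. New:
  { ω₃ }  = ᶜ of { ω₁, ω₂ }
  |family| = 8
Step 4: no new sets; the family is a σ-algebra.

Therefore σ(𝒞) = { ∅, { ω₁ }, { ω₂ }, { ω₃ }, { ω₁, ω₂ }, { ω₁, ω₃ }, { ω₂, ω₃ }, Ω } (|σ(𝒞)| = 8).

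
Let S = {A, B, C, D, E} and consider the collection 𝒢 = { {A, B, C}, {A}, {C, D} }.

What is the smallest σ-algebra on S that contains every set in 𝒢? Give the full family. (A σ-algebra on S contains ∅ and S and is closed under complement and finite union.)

Answer: σ(𝒢) = { {}, {A}, {B}, {C}, {D}, {E}, {A, B}, {A, C}, {A, D}, {A, E}, {B, C}, {B, D}, {B, E}, {C, D}, {C, E}, {D, E}, {A, B, C}, {A, B, D}, {A, B, E}, {A, C, D}, {A, C, E}, {A, D, E}, {B, C, D}, {B, C, E}, {B, D, E}, {C, D, E}, {A, B, C, D}, {A, B, C, E}, {A, B, D, E}, {A, C, D, E}, {B, C, D, E}, S }

Check:
Take S₀ = 𝒢 ∪ {∅, S} = { {}, {A}, {C, D}, {A, B, C}, S }.
Pass 1 adds 5:
  {D, E}  = {A, B, C}ᶜ
  {A, B, E}  = {C, D}ᶜ
  {A, C, D}  = {C, D} ∪ {A}
  {A, B, C, D}  = {C, D} ∪ {A, B, C}
  {B, C, D, E}  = {A}ᶜ
  — 10 sets.
Pass 2 adds 7:
  {E}  = {A, B, C, D}ᶜ
  {B, E}  = {A, C, D}ᶜ
  {A, D, E}  = {D, E} ∪ {A}
  {C, D, E}  = {C, D} ∪ {D, E}
  {A, B, C, E}  = {A, B, C} ∪ {A, B, E}
  {A, B, D, E}  = {D, E} ∪ {A, B, E}
  {A, C, D, E}  = {D, E} ∪ {A, C, D}
  — 17 sets.
Pass 3: +7 →
  {B}  = {A, C, D, E}ᶜ
  {C}  = {A, B, D, E}ᶜ
  {D}  = {A, B, C, E}ᶜ
  {A, B}  = {C, D, E}ᶜ
  {A, E}  = {E} ∪ {A}
  {B, C}  = {A, D, E}ᶜ
  {B, D, E}  = {D, E} ∪ {B, E}
  — 24 sets.
Pass 4 adds 8:
  {A, C}  = {B, D, E}ᶜ
  {A, D}  = {D} ∪ {A}
  {B, D}  = {B} ∪ {D}
  {C, E}  = {E} ∪ {C}
  {A, B, D}  = {A, B} ∪ {D}
  {A, C, E}  = {C} ∪ {A, E}
  {B, C, D}  = {A, E}ᶜ
  {B, C, E}  = {B, E} ∪ {C}
  — 32 sets.
After Pass 5 the family is unchanged; done.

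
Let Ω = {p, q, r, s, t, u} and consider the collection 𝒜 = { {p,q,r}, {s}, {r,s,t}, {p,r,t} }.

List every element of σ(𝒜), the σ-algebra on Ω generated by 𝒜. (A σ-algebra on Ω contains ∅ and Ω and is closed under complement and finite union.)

Answer: σ(𝒜) = { {}, {p}, {q}, {r}, {s}, {t}, {u}, {p,q}, {p,r}, {p,s}, {p,t}, {p,u}, {q,r}, {q,s}, {q,t}, {q,u}, {r,s}, {r,t}, {r,u}, {s,t}, {s,u}, {t,u}, {p,q,r}, {p,q,s}, {p,q,t}, {p,q,u}, {p,r,s}, {p,r,t}, {p,r,u}, {p,s,t}, {p,s,u}, {p,t,u}, {q,r,s}, {q,r,t}, {q,r,u}, {q,s,t}, {q,s,u}, {q,t,u}, {r,s,t}, {r,s,u}, {r,t,u}, {s,t,u}, {p,q,r,s}, {p,q,r,t}, {p,q,r,u}, {p,q,s,t}, {p,q,s,u}, {p,q,t,u}, {p,r,s,t}, {p,r,s,u}, {p,r,t,u}, {p,s,t,u}, {q,r,s,t}, {q,r,s,u}, {q,r,t,u}, {q,s,t,u}, {r,s,t,u}, {p,q,r,s,t}, {p,q,r,s,u}, {p,q,r,t,u}, {p,q,s,t,u}, {p,r,s,t,u}, {q,r,s,t,u}, Ω }

Check:
Seed the family with 𝒜 together with ∅ and Ω: { {}, {s}, {p,q,r}, {p,r,t}, {r,s,t}, Ω }.
Pass 1. New:
  {p,q,u}  = {r,s,t}ᶜ
  {q,s,u}  = {p,r,t}ᶜ
  {s,t,u}  = {p,q,r}ᶜ
  {p,q,r,s}  = {p,q,r} ∪ {s}
  {p,q,r,t}  = {p,q,r} ∪ {p,r,t}
  {p,r,s,t}  = {r,s,t} ∪ {p,r,t}
  {p,q,r,s,t}  = {r,s,t} ∪ {p,q,r}
  {p,q,r,t,u}  = {s}ᶜ
  (now 14)
Pass 2. New:
  {u}  = {p,q,r,s,t}ᶜ
  {q,u}  = {p,r,s,t}ᶜ
  {s,u}  = {p,q,r,t}ᶜ
  {t,u}  = {p,q,r,s}ᶜ
  {p,q,r,u}  = {p,q,r} ∪ {p,q,u}
  {p,q,s,u}  = {q,s,u} ∪ {p,q,u}
  {q,s,t,u}  = {q,s,u} ∪ {s,t,u}
  {r,s,t,u}  = {r,s,t} ∪ {s,t,u}
  {p,q,r,s,u}  = {q,s,u} ∪ {p,q,r}
  {p,q,s,t,u}  = {p,q,u} ∪ {s,t,u}
  {p,r,s,t,u}  = {p,r,t} ∪ {s,t,u}
  {q,r,s,t,u}  = {q,s,u} ∪ {r,s,t}
  (now 26)
Pass 3: +11 →
  {p}  = {q,r,s,t,u}ᶜ
  {q}  = {p,r,s,t,u}ᶜ
  {r}  = {p,q,s,t,u}ᶜ
  {t}  = {p,q,r,s,u}ᶜ
  {p,q}  = {r,s,t,u}ᶜ
  {p,r}  = {q,s,t,u}ᶜ
  {r,t}  = {p,q,s,u}ᶜ
  {s,t}  = {p,q,r,u}ᶜ
  {q,t,u}  = {t,u} ∪ {q,u}
  {p,q,t,u}  = {t,u} ∪ {p,q,u}
  {p,r,t,u}  = {t,u} ∪ {p,r,t}
  (now 37)
Pass 4 adds 26:
  {p,s}  = {p} ∪ {s}
  {p,t}  = {p} ∪ {t}
  {p,u}  = {p} ∪ {u}
  {q,r}  = {q} ∪ {r}
  {q,s}  = {p,r,t,u}ᶜ
  {q,t}  = {q} ∪ {t}
  {r,s}  = {p,q,t,u}ᶜ
  {r,u}  = {u} ∪ {r}
  {p,q,s}  = {p,q} ∪ {s}
  {p,q,t}  = {p,q} ∪ {t}
  {p,r,s}  = {q,t,u}ᶜ
  {p,r,u}  = {u} ∪ {p,r}
  {p,s,t}  = {p} ∪ {s,t}
  {p,s,u}  = {p} ∪ {s,u}
  {p,t,u}  = {t,u} ∪ {p}
  {q,r,t}  = {q} ∪ {r,t}
  {q,r,u}  = {q,u} ∪ {r}
  {q,s,t}  = {q} ∪ {s,t}
  {r,s,u}  = {r} ∪ {s,u}
  {r,t,u}  = {t,u} ∪ {r}
  {p,q,s,t}  = {p,q} ∪ {s,t}
  {p,r,s,u}  = {p,r} ∪ {s,u}
  {p,s,t,u}  = {p} ∪ {s,t,u}
  {q,r,s,t}  = {r,s,t} ∪ {q}
  {q,r,s,u}  = {q,s,u} ∪ {r}
  {q,r,t,u}  = {q,u} ∪ {r,t}
  (now 63)
Pass 5. New:
  {q,r,s}  = {p,t,u}ᶜ
  (now 64)
Pass 6: already closed under ᶜ and ∪.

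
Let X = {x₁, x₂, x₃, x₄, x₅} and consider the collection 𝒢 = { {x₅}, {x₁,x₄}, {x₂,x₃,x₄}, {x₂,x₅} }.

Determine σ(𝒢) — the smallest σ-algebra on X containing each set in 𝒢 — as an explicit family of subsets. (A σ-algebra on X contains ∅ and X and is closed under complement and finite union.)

Take S₀ = 𝒢 ∪ {∅, X} = { ∅, {x₅}, {x₁,x₄}, {x₂,x₅}, {x₂,x₃,x₄}, X }.
Step 1: 7 new —
  {x₁,x₅}  = complement {x₂,x₃,x₄}
  {x₁,x₃,x₄}  = complement {x₂,x₅}
  {x₁,x₄,x₅}  = {x₁,x₄} ∪ {x₅}
  {x₂,x₃,x₅}  = complement {x₁,x₄}
  {x₁,x₂,x₃,x₄}  = complement {x₅}
  {x₁,x₂,x₄,x₅}  = {x₂,x₅} ∪ {x₁,x₄}
  {x₂,x₃,x₄,x₅}  = {x₂,x₅} ∪ {x₂,x₃,x₄}
  |family| = 13
Step 2: +6 →
  {x₁}  = complement {x₂,x₃,x₄,x₅}
  {x₃}  = complement {x₁,x₂,x₄,x₅}
  {x₂,x₃}  = complement {x₁,x₄,x₅}
  {x₁,x₂,x₅}  = {x₂,x₅} ∪ {x₁,x₅}
  {x₁,x₂,x₃,x₅}  = {x₂,x₃,x₅} ∪ {x₁,x₅}
  {x₁,x₃,x₄,x₅}  = {x₁,x₄,x₅} ∪ {x₁,x₃,x₄}
  |family| = 19
Step 3 adds 7:
  {x₂}  = complement {x₁,x₃,x₄,x₅}
  {x₄}  = complement {x₁,x₂,x₃,x₅}
  {x₁,x₃}  = {x₃} ∪ {x₁}
  {x₃,x₄}  = complement {x₁,x₂,x₅}
  {x₃,x₅}  = {x₅} ∪ {x₃}
  {x₁,x₂,x₃}  = {x₂,x₃} ∪ {x₁}
  {x₁,x₃,x₅}  = {x₁,x₅} ∪ {x₃}
  |family| = 26
Step 4. New:
  {x₁,x₂}  = {x₂} ∪ {x₁}
  {x₂,x₄}  = complement {x₁,x₃,x₅}
  {x₄,x₅}  = complement {x₁,x₂,x₃}
  {x₁,x₂,x₄}  = complement {x₃,x₅}
  {x₂,x₄,x₅}  = complement {x₁,x₃}
  {x₃,x₄,x₅}  = {x₃,x₄} ∪ {x₅}
  |family| = 32
Step 5: stable.

Hence σ(𝒢) has 32 members: { ∅, {x₁}, {x₂}, {x₃}, {x₄}, {x₅}, {x₁,x₂}, {x₁,x₃}, {x₁,x₄}, {x₁,x₅}, {x₂,x₃}, {x₂,x₄}, {x₂,x₅}, {x₃,x₄}, {x₃,x₅}, {x₄,x₅}, {x₁,x₂,x₃}, {x₁,x₂,x₄}, {x₁,x₂,x₅}, {x₁,x₃,x₄}, {x₁,x₃,x₅}, {x₁,x₄,x₅}, {x₂,x₃,x₄}, {x₂,x₃,x₅}, {x₂,x₄,x₅}, {x₃,x₄,x₅}, {x₁,x₂,x₃,x₄}, {x₁,x₂,x₃,x₅}, {x₁,x₂,x₄,x₅}, {x₁,x₃,x₄,x₅}, {x₂,x₃,x₄,x₅}, X }.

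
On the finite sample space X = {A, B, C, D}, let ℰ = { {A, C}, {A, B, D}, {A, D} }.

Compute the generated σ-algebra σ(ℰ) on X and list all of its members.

Take S₀ = ℰ ∪ {∅, X} = { ∅, {A, C}, {A, D}, {A, B, D}, X }.
Iteration 1. New:
  {C}  = X∖{A, B, D}
  {B, C}  = X∖{A, D}
  {B, D}  = X∖{A, C}
  {A, C, D}  = {A, D} ∪ {A, C}
Iteration 2 (3 new):
  {B}  = X∖{A, C, D}
  {A, B, C}  = {B, C} ∪ {A, C}
  {B, C, D}  = {C} ∪ {B, D}
Iteration 3 (2 new):
  {A}  = X∖{B, C, D}
  {D}  = X∖{A, B, C}
Iteration 4 adds 2:
  {A, B}  = {B} ∪ {A}
  {C, D}  = {C} ∪ {D}
Iteration 5 adds nothing — fixpoint reached.

|σ(ℰ)| = 16.  σ(ℰ) = { ∅, {A}, {B}, {C}, {D}, {A, B}, {A, C}, {A, D}, {B, C}, {B, D}, {C, D}, {A, B, C}, {A, B, D}, {A, C, D}, {B, C, D}, X }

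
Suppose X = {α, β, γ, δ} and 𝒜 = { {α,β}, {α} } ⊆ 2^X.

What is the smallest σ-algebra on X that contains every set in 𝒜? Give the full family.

Answer: σ(𝒜) = { ∅, {α}, {β}, {α,β}, {γ,δ}, {α,γ,δ}, {β,γ,δ}, X }

Check:
Initial family (4 sets): { ∅, {α}, {α,β}, X }.
Round 1: 2 new —
  {γ,δ}  = ᶜ of {α,β}
  {β,γ,δ}  = ᶜ of {α}
  |family| = 6
Round 2 (1 new):
  {α,γ,δ}  = {γ,δ} ∪ {α}
  |family| = 7
Round 3. New:
  {β}  = ᶜ of {α,γ,δ}
  |family| = 8
Round 4: closed — nothing new.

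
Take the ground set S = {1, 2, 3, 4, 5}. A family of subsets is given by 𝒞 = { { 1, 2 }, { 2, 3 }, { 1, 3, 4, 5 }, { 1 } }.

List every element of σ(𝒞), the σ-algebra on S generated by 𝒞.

Seed the family with 𝒞 together with ∅ and S: { {  }, { 1 }, { 1, 2 }, { 2, 3 }, { 1, 3, 4, 5 }, S }.
Round 1: 5 new —
  { 2 }  = { 1, 3, 4, 5 }ᶜ
  { 1, 2, 3 }  = { 2, 3 } ∪ { 1, 2 }
  { 1, 4, 5 }  = { 2, 3 }ᶜ
  { 3, 4, 5 }  = { 1, 2 }ᶜ
  { 2, 3, 4, 5 }  = { 1 }ᶜ
Round 2: 2 new —
  { 4, 5 }  = { 1, 2, 3 }ᶜ
  { 1, 2, 4, 5 }  = { 1, 4, 5 } ∪ { 1, 2 }
Round 3 (2 new):
  { 3 }  = { 1, 2, 4, 5 }ᶜ
  { 2, 4, 5 }  = { 4, 5 } ∪ { 2 }
Round 4: +1 →
  { 1, 3 }  = { 2, 4, 5 }ᶜ
Round 5: stable.

|σ(𝒞)| = 16.  σ(𝒞) = { {  }, { 1 }, { 2 }, { 3 }, { 1, 2 }, { 1, 3 }, { 2, 3 }, { 4, 5 }, { 1, 2, 3 }, { 1, 4, 5 }, { 2, 4, 5 }, { 3, 4, 5 }, { 1, 2, 4, 5 }, { 1, 3, 4, 5 }, { 2, 3, 4, 5 }, S }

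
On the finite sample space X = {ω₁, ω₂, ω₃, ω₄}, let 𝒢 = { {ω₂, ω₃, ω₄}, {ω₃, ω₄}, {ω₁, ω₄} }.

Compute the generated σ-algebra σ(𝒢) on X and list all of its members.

Initial family (5 sets): { ∅, {ω₁, ω₄}, {ω₃, ω₄}, {ω₂, ω₃, ω₄}, X }.
Pass 1: 4 new —
  {ω₁}  = X∖{ω₂, ω₃, ω₄}
  {ω₁, ω₂}  = X∖{ω₃, ω₄}
  {ω₂, ω₃}  = X∖{ω₁, ω₄}
  {ω₁, ω₃, ω₄}  = {ω₃, ω₄} ∪ {ω₁, ω₄}
  — 9 sets.
Pass 2. New:
  {ω₂}  = X∖{ω₁, ω₃, ω₄}
  {ω₁, ω₂, ω₃}  = {ω₁, ω₂} ∪ {ω₂, ω₃}
  {ω₁, ω₂, ω₄}  = {ω₁, ω₂} ∪ {ω₁, ω₄}
  — 12 sets.
Pass 3: +2 →
  {ω₃}  = X∖{ω₁, ω₂, ω₄}
  {ω₄}  = X∖{ω₁, ω₂, ω₃}
  — 14 sets.
Pass 4. New:
  {ω₁, ω₃}  = {ω₃} ∪ {ω₁}
  {ω₂, ω₄}  = {ω₄} ∪ {ω₂}
  — 16 sets.
Pass 5: no new sets; the family is a σ-algebra.

Therefore σ(𝒢) = { ∅, {ω₁}, {ω₂}, {ω₃}, {ω₄}, {ω₁, ω₂}, {ω₁, ω₃}, {ω₁, ω₄}, {ω₂, ω₃}, {ω₂, ω₄}, {ω₃, ω₄}, {ω₁, ω₂, ω₃}, {ω₁, ω₂, ω₄}, {ω₁, ω₃, ω₄}, {ω₂, ω₃, ω₄}, X } (|σ(𝒢)| = 16).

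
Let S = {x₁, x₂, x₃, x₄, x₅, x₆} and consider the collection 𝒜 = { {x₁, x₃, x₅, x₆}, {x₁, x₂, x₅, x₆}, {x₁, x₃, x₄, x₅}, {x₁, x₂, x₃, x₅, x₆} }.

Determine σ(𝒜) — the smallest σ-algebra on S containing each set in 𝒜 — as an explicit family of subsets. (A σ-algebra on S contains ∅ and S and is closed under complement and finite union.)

Start: 𝒜 ∪ {∅, S} = { ∅, {x₁, x₂, x₅, x₆}, {x₁, x₃, x₄, x₅}, {x₁, x₃, x₅, x₆}, {x₁, x₂, x₃, x₅, x₆}, S }.
Round 1: +5 →
  {x₄}  = {x₁, x₂, x₃, x₅, x₆}ᶜ
  {x₂, x₄}  = {x₁, x₃, x₅, x₆}ᶜ
  {x₂, x₆}  = {x₁, x₃, x₄, x₅}ᶜ
  {x₃, x₄}  = {x₁, x₂, x₅, x₆}ᶜ
  {x₁, x₃, x₄, x₅, x₆}  = {x₁, x₃, x₅, x₆} ∪ {x₁, x₃, x₄, x₅}
Round 2 adds 6:
  {x₂}  = {x₁, x₃, x₄, x₅, x₆}ᶜ
  {x₂, x₃, x₄}  = {x₃, x₄} ∪ {x₂, x₄}
  {x₂, x₄, x₆}  = {x₂, x₆} ∪ {x₄}
  {x₂, x₃, x₄, x₆}  = {x₃, x₄} ∪ {x₂, x₆}
  {x₁, x₂, x₃, x₄, x₅}  = {x₁, x₃, x₄, x₅} ∪ {x₂, x₄}
  {x₁, x₂, x₄, x₅, x₆}  = {x₄} ∪ {x₁, x₂, x₅, x₆}
Round 3: 5 new —
  {x₃}  = {x₁, x₂, x₄, x₅, x₆}ᶜ
  {x₆}  = {x₁, x₂, x₃, x₄, x₅}ᶜ
  {x₁, x₅}  = {x₂, x₃, x₄, x₆}ᶜ
  {x₁, x₃, x₅}  = {x₂, x₄, x₆}ᶜ
  {x₁, x₅, x₆}  = {x₂, x₃, x₄}ᶜ
Round 4. New:
  {x₂, x₃}  = {x₂} ∪ {x₃}
  {x₃, x₆}  = {x₆} ∪ {x₃}
  {x₄, x₆}  = {x₆} ∪ {x₄}
  {x₁, x₂, x₅}  = {x₂} ∪ {x₁, x₅}
  {x₁, x₄, x₅}  = {x₁, x₅} ∪ {x₄}
  {x₂, x₃, x₆}  = {x₂, x₆} ∪ {x₃}
  {x₃, x₄, x₆}  = {x₃, x₄} ∪ {x₆}
  {x₁, x₂, x₃, x₅}  = {x₁, x₃, x₅} ∪ {x₂}
  {x₁, x₂, x₄, x₅}  = {x₁, x₅} ∪ {x₂, x₄}
  {x₁, x₄, x₅, x₆}  = {x₁, x₅, x₆} ∪ {x₄}
Round 5: no new sets; the family is a σ-algebra.

Hence σ(𝒜) has 32 members: { ∅, {x₂}, {x₃}, {x₄}, {x₆}, {x₁, x₅}, {x₂, x₃}, {x₂, x₄}, {x₂, x₆}, {x₃, x₄}, {x₃, x₆}, {x₄, x₆}, {x₁, x₂, x₅}, {x₁, x₃, x₅}, {x₁, x₄, x₅}, {x₁, x₅, x₆}, {x₂, x₃, x₄}, {x₂, x₃, x₆}, {x₂, x₄, x₆}, {x₃, x₄, x₆}, {x₁, x₂, x₃, x₅}, {x₁, x₂, x₄, x₅}, {x₁, x₂, x₅, x₆}, {x₁, x₃, x₄, x₅}, {x₁, x₃, x₅, x₆}, {x₁, x₄, x₅, x₆}, {x₂, x₃, x₄, x₆}, {x₁, x₂, x₃, x₄, x₅}, {x₁, x₂, x₃, x₅, x₆}, {x₁, x₂, x₄, x₅, x₆}, {x₁, x₃, x₄, x₅, x₆}, S }.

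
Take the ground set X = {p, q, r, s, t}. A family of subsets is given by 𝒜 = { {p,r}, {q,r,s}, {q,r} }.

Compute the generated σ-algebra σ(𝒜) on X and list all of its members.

σ(𝒜) (32 sets): { ∅, {p}, {q}, {r}, {s}, {t}, {p,q}, {p,r}, {p,s}, {p,t}, {q,r}, {q,s}, {q,t}, {r,s}, {r,t}, {s,t}, {p,q,r}, {p,q,s}, {p,q,t}, {p,r,s}, {p,r,t}, {p,s,t}, {q,r,s}, {q,r,t}, {q,s,t}, {r,s,t}, {p,q,r,s}, {p,q,r,t}, {p,q,s,t}, {p,r,s,t}, {q,r,s,t}, X }

Working:
Take S₀ = 𝒜 ∪ {∅, X} = { ∅, {p,r}, {q,r}, {q,r,s}, X }.
Pass 1: 5 new —
  {p,t}  = complement {q,r,s}
  {p,q,r}  = {q,r} ∪ {p,r}
  {p,s,t}  = complement {q,r}
  {q,s,t}  = complement {p,r}
  {p,q,r,s}  = {q,r,s} ∪ {p,r}
Pass 2: +7 →
  {t}  = complement {p,q,r,s}
  {s,t}  = complement {p,q,r}
  {p,r,t}  = {p,r} ∪ {p,t}
  {p,q,r,t}  = {p,q,r} ∪ {p,t}
  {p,q,s,t}  = {p,s,t} ∪ {q,s,t}
  {p,r,s,t}  = {p,s,t} ∪ {p,r}
  {q,r,s,t}  = {q,r,s} ∪ {q,s,t}
Pass 3 (6 new):
  {p}  = complement {q,r,s,t}
  {q}  = complement {p,r,s,t}
  {r}  = complement {p,q,s,t}
  {s}  = complement {p,q,r,t}
  {q,s}  = complement {p,r,t}
  {q,r,t}  = {q,r} ∪ {t}
Pass 4. New:
  {p,q}  = {q} ∪ {p}
  {p,s}  = complement {q,r,t}
  {q,t}  = {q} ∪ {t}
  {r,s}  = {r} ∪ {s}
  {r,t}  = {t} ∪ {r}
  {p,q,s}  = {q,s} ∪ {p}
  {p,q,t}  = {q} ∪ {p,t}
  {p,r,s}  = {p,r} ∪ {s}
  {r,s,t}  = {s,t} ∪ {r}
Pass 5 adds nothing — fixpoint reached.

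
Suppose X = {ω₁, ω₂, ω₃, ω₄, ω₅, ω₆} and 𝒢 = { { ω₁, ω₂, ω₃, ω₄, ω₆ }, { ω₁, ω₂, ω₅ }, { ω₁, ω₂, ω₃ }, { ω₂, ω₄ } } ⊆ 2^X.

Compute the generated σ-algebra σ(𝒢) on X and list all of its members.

Initial family (6 sets): { ∅, { ω₂, ω₄ }, { ω₁, ω₂, ω₃ }, { ω₁, ω₂, ω₅ }, { ω₁, ω₂, ω₃, ω₄, ω₆ }, X }.
Iteration 1: +7 →
  { ω₅ }  = { ω₁, ω₂, ω₃, ω₄, ω₆ }ᶜ
  { ω₃, ω₄, ω₆ }  = { ω₁, ω₂, ω₅ }ᶜ
  { ω₄, ω₅, ω₆ }  = { ω₁, ω₂, ω₃ }ᶜ
  { ω₁, ω₂, ω₃, ω₄ }  = { ω₁, ω₂, ω₃ } ∪ { ω₂, ω₄ }
  { ω₁, ω₂, ω₃, ω₅ }  = { ω₁, ω₂, ω₅ } ∪ { ω₁, ω₂, ω₃ }
  { ω₁, ω₂, ω₄, ω₅ }  = { ω₁, ω₂, ω₅ } ∪ { ω₂, ω₄ }
  { ω₁, ω₃, ω₅, ω₆ }  = { ω₂, ω₄ }ᶜ
  (now 13)
Iteration 2: +11 →
  { ω₃, ω₆ }  = { ω₁, ω₂, ω₄, ω₅ }ᶜ
  { ω₄, ω₆ }  = { ω₁, ω₂, ω₃, ω₅ }ᶜ
  { ω₅, ω₆ }  = { ω₁, ω₂, ω₃, ω₄ }ᶜ
  { ω₂, ω₄, ω₅ }  = { ω₅ } ∪ { ω₂, ω₄ }
  { ω₂, ω₃, ω₄, ω₆ }  = { ω₃, ω₄, ω₆ } ∪ { ω₂, ω₄ }
  { ω₂, ω₄, ω₅, ω₆ }  = { ω₄, ω₅, ω₆ } ∪ { ω₂, ω₄ }
  { ω₃, ω₄, ω₅, ω₆ }  = { ω₅ } ∪ { ω₃, ω₄, ω₆ }
  { ω₁, ω₂, ω₃, ω₄, ω₅ }  = { ω₁, ω₂, ω₃ } ∪ { ω₁, ω₂, ω₄, ω₅ }
  { ω₁, ω₂, ω₃, ω₅, ω₆ }  = { ω₁, ω₃, ω₅, ω₆ } ∪ { ω₁, ω₂, ω₃ }
  { ω₁, ω₂, ω₄, ω₅, ω₆ }  = { ω₁, ω₂, ω₄, ω₅ } ∪ { ω₄, ω₅, ω₆ }
  { ω₁, ω₃, ω₄, ω₅, ω₆ }  = { ω₁, ω₃, ω₅, ω₆ } ∪ { ω₃, ω₄, ω₆ }
  (now 24)
Iteration 3. New:
  { ω₂ }  = { ω₁, ω₃, ω₄, ω₅, ω₆ }ᶜ
  { ω₃ }  = { ω₁, ω₂, ω₄, ω₅, ω₆ }ᶜ
  { ω₄ }  = { ω₁, ω₂, ω₃, ω₅, ω₆ }ᶜ
  { ω₆ }  = { ω₁, ω₂, ω₃, ω₄, ω₅ }ᶜ
  { ω₁, ω₂ }  = { ω₃, ω₄, ω₅, ω₆ }ᶜ
  { ω₁, ω₃ }  = { ω₂, ω₄, ω₅, ω₆ }ᶜ
  { ω₁, ω₅ }  = { ω₂, ω₃, ω₄, ω₆ }ᶜ
  { ω₁, ω₃, ω₆ }  = { ω₂, ω₄, ω₅ }ᶜ
  { ω₂, ω₄, ω₆ }  = { ω₄, ω₆ } ∪ { ω₂, ω₄ }
  { ω₃, ω₅, ω₆ }  = { ω₅, ω₆ } ∪ { ω₃, ω₆ }
  { ω₁, ω₂, ω₃, ω₆ }  = { ω₁, ω₂, ω₃ } ∪ { ω₃, ω₆ }
  { ω₁, ω₂, ω₅, ω₆ }  = { ω₅, ω₆ } ∪ { ω₁, ω₂, ω₅ }
  { ω₂, ω₃, ω₄, ω₅, ω₆ }  = { ω₅, ω₆ } ∪ { ω₂, ω₃, ω₄, ω₆ }
  (now 37)
Iteration 4 (21 new):
  { ω₁ }  = { ω₂, ω₃, ω₄, ω₅, ω₆ }ᶜ
  { ω₂, ω₃ }  = { ω₂ } ∪ { ω₃ }
  { ω₂, ω₅ }  = { ω₂ } ∪ { ω₅ }
  { ω₂, ω₆ }  = { ω₂ } ∪ { ω₆ }
  { ω₃, ω₄ }  = { ω₁, ω₂, ω₅, ω₆ }ᶜ
  { ω₃, ω₅ }  = { ω₅ } ∪ { ω₃ }
  { ω₄, ω₅ }  = { ω₁, ω₂, ω₃, ω₆ }ᶜ
  { ω₁, ω₂, ω₄ }  = { ω₃, ω₅, ω₆ }ᶜ
  { ω₁, ω₂, ω₆ }  = { ω₁, ω₂ } ∪ { ω₆ }
  { ω₁, ω₃, ω₄ }  = { ω₁, ω₃ } ∪ { ω₄ }
  { ω₁, ω₃, ω₅ }  = { ω₂, ω₄, ω₆ }ᶜ
  { ω₁, ω₄, ω₅ }  = { ω₁, ω₅ } ∪ { ω₄ }
  { ω₁, ω₅, ω₆ }  = { ω₅, ω₆ } ∪ { ω₁, ω₅ }
  { ω₂, ω₃, ω₄ }  = { ω₃ } ∪ { ω₂, ω₄ }
  { ω₂, ω₃, ω₆ }  = { ω₂ } ∪ { ω₃, ω₆ }
  { ω₂, ω₅, ω₆ }  = { ω₅, ω₆ } ∪ { ω₂ }
  { ω₁, ω₂, ω₄, ω₆ }  = { ω₂, ω₄, ω₆ } ∪ { ω₁, ω₂ }
  { ω₁, ω₃, ω₄, ω₆ }  = { ω₁, ω₃, ω₆ } ∪ { ω₄ }
  { ω₁, ω₄, ω₅, ω₆ }  = { ω₁, ω₅ } ∪ { ω₄, ω₆ }
  { ω₂, ω₃, ω₄, ω₅ }  = { ω₃ } ∪ { ω₂, ω₄, ω₅ }
  { ω₂, ω₃, ω₅, ω₆ }  = { ω₂ } ∪ { ω₃, ω₅, ω₆ }
  (now 58)
Iteration 5: 6 new —
  { ω₁, ω₄ }  = { ω₂, ω₃, ω₅, ω₆ }ᶜ
  { ω₁, ω₆ }  = { ω₂, ω₃, ω₄, ω₅ }ᶜ
  { ω₁, ω₄, ω₆ }  = { ω₄, ω₆ } ∪ { ω₁ }
  { ω₂, ω₃, ω₅ }  = { ω₂, ω₅ } ∪ { ω₃, ω₅ }
  { ω₃, ω₄, ω₅ }  = { ω₁, ω₂, ω₆ }ᶜ
  { ω₁, ω₃, ω₄, ω₅ }  = { ω₂, ω₆ }ᶜ
  (now 64)
After Iteration 6 the family is unchanged; done.

σ(𝒢) = { ∅, { ω₁ }, { ω₂ }, { ω₃ }, { ω₄ }, { ω₅ }, { ω₆ }, { ω₁, ω₂ }, { ω₁, ω₃ }, { ω₁, ω₄ }, { ω₁, ω₅ }, { ω₁, ω₆ }, { ω₂, ω₃ }, { ω₂, ω₄ }, { ω₂, ω₅ }, { ω₂, ω₆ }, { ω₃, ω₄ }, { ω₃, ω₅ }, { ω₃, ω₆ }, { ω₄, ω₅ }, { ω₄, ω₆ }, { ω₅, ω₆ }, { ω₁, ω₂, ω₃ }, { ω₁, ω₂, ω₄ }, { ω₁, ω₂, ω₅ }, { ω₁, ω₂, ω₆ }, { ω₁, ω₃, ω₄ }, { ω₁, ω₃, ω₅ }, { ω₁, ω₃, ω₆ }, { ω₁, ω₄, ω₅ }, { ω₁, ω₄, ω₆ }, { ω₁, ω₅, ω₆ }, { ω₂, ω₃, ω₄ }, { ω₂, ω₃, ω₅ }, { ω₂, ω₃, ω₆ }, { ω₂, ω₄, ω₅ }, { ω₂, ω₄, ω₆ }, { ω₂, ω₅, ω₆ }, { ω₃, ω₄, ω₅ }, { ω₃, ω₄, ω₆ }, { ω₃, ω₅, ω₆ }, { ω₄, ω₅, ω₆ }, { ω₁, ω₂, ω₃, ω₄ }, { ω₁, ω₂, ω₃, ω₅ }, { ω₁, ω₂, ω₃, ω₆ }, { ω₁, ω₂, ω₄, ω₅ }, { ω₁, ω₂, ω₄, ω₆ }, { ω₁, ω₂, ω₅, ω₆ }, { ω₁, ω₃, ω₄, ω₅ }, { ω₁, ω₃, ω₄, ω₆ }, { ω₁, ω₃, ω₅, ω₆ }, { ω₁, ω₄, ω₅, ω₆ }, { ω₂, ω₃, ω₄, ω₅ }, { ω₂, ω₃, ω₄, ω₆ }, { ω₂, ω₃, ω₅, ω₆ }, { ω₂, ω₄, ω₅, ω₆ }, { ω₃, ω₄, ω₅, ω₆ }, { ω₁, ω₂, ω₃, ω₄, ω₅ }, { ω₁, ω₂, ω₃, ω₄, ω₆ }, { ω₁, ω₂, ω₃, ω₅, ω₆ }, { ω₁, ω₂, ω₄, ω₅, ω₆ }, { ω₁, ω₃, ω₄, ω₅, ω₆ }, { ω₂, ω₃, ω₄, ω₅, ω₆ }, X }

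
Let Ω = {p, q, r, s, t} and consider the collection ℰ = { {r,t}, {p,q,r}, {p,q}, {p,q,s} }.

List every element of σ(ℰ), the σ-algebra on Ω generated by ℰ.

σ(ℰ) (16 sets): { ∅, {r}, {s}, {t}, {p,q}, {r,s}, {r,t}, {s,t}, {p,q,r}, {p,q,s}, {p,q,t}, {r,s,t}, {p,q,r,s}, {p,q,r,t}, {p,q,s,t}, Ω }

Trace:
Take S₀ = ℰ ∪ {∅, Ω} = { ∅, {p,q}, {r,t}, {p,q,r}, {p,q,s}, Ω }.
Iteration 1 adds 4:
  {s,t}  = ᶜ of {p,q,r}
  {r,s,t}  = ᶜ of {p,q}
  {p,q,r,s}  = {p,q,r} ∪ {p,q,s}
  {p,q,r,t}  = {p,q,r} ∪ {r,t}
  (now 10)
Iteration 2. New:
  {s}  = ᶜ of {p,q,r,t}
  {t}  = ᶜ of {p,q,r,s}
  {p,q,s,t}  = {p,q} ∪ {s,t}
  (now 13)
Iteration 3: +2 →
  {r}  = ᶜ of {p,q,s,t}
  {p,q,t}  = {p,q} ∪ {t}
  (now 15)
Iteration 4: 1 new —
  {r,s}  = ᶜ of {p,q,t}
  (now 16)
Iteration 5: stable.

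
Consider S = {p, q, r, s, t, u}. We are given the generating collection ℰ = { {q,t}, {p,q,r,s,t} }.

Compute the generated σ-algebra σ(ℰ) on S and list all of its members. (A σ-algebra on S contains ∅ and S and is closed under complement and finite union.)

Answer: σ(ℰ) = { {}, {u}, {q,t}, {p,r,s}, {q,t,u}, {p,r,s,u}, {p,q,r,s,t}, S }

Trace:
Begin from { {}, {q,t}, {p,q,r,s,t}, S } (that is, ℰ plus ∅ and S).
Step 1 adds 2:
  {u}  = ᶜ of {p,q,r,s,t}
  {p,r,s,u}  = ᶜ of {q,t}
  (now 6)
Step 2 (1 new):
  {q,t,u}  = {q,t} ∪ {u}
  (now 7)
Step 3: 1 new —
  {p,r,s}  = ᶜ of {q,t,u}
  (now 8)
Step 4 adds nothing — fixpoint reached.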